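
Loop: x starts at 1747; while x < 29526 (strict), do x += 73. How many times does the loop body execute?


Step 1: x goes from 1747 toward 29526 by 73; the body runs while x<29526, so iterations = ceil((bound-start)/step)
Step 2: Distance=27779
Step 3: ceil(27779/73)=381

381


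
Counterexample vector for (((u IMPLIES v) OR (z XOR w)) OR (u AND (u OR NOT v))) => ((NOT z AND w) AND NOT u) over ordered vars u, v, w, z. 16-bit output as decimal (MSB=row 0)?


F1 = (((u IMPLIES v) OR (z XOR w)) OR (u AND (u OR NOT v)))
F2 = ((NOT z AND w) AND NOT u)
Counterexample to F1=>F2 is where F1=1 and F2=0.
Evaluate each row (bits = u,v,w,z, MSB first):
  row 0 [0000]: F1=1 F2=0 -> F1&~F2 -> 1
  row 1 [0001]: F1=1 F2=0 -> F1&~F2 -> 1
  row 2 [0010]: F1=1 F2=1 -> F1&~F2 -> 0
  row 3 [0011]: F1=1 F2=0 -> F1&~F2 -> 1
  row 4 [0100]: F1=1 F2=0 -> F1&~F2 -> 1
  row 5 [0101]: F1=1 F2=0 -> F1&~F2 -> 1
  row 6 [0110]: F1=1 F2=1 -> F1&~F2 -> 0
  row 7 [0111]: F1=1 F2=0 -> F1&~F2 -> 1
  row 8 [1000]: F1=1 F2=0 -> F1&~F2 -> 1
  row 9 [1001]: F1=1 F2=0 -> F1&~F2 -> 1
  row 10 [1010]: F1=1 F2=0 -> F1&~F2 -> 1
  row 11 [1011]: F1=1 F2=0 -> F1&~F2 -> 1
  row 12 [1100]: F1=1 F2=0 -> F1&~F2 -> 1
  row 13 [1101]: F1=1 F2=0 -> F1&~F2 -> 1
  row 14 [1110]: F1=1 F2=0 -> F1&~F2 -> 1
  row 15 [1111]: F1=1 F2=0 -> F1&~F2 -> 1
Full result column, 4 rows per line (u,v fixed per line; w,z runs 00..11 left to right):
  rows 0-3 [u,v=00]: 1101  = hex D
  rows 4-7 [u,v=01]: 1101  = hex D
  rows 8-11 [u,v=10]: 1111  = hex F
  rows 12-15 [u,v=11]: 1111  = hex F
Counterexample vector (row 0 .. row 15) = 1101110111111111
Output column grouped in 4s = 1101 1101 1111 1111 = 0xDDFF
Convert to decimal digit by digit (value = value*16 + digit):
  D -> 13
  13*16 + 13 (D) = 221
  221*16 + 15 (F) = 3551
  3551*16 + 15 (F) = 56831
Decimal = 56831

56831


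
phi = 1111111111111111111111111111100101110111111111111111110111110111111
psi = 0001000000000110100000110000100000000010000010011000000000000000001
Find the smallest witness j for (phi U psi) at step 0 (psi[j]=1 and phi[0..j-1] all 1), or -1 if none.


(phi U psi) at 0: need smallest j with psi[j]=1 and phi[i]=1 for all i in [0,j).
Scan from step 0:
  step 0: phi=1, psi=0 -> continue
  step 1: phi=1, psi=0 -> continue
  step 2: phi=1, psi=0 -> continue
  step 3: psi=1 and phi held for [0,3) -> witness found
Witness step = 3

3


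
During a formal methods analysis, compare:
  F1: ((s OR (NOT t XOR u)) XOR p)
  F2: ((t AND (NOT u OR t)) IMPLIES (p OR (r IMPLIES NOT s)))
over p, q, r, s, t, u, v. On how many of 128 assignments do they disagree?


F1 = ((s OR (NOT t XOR u)) XOR p)
F2 = ((t AND (NOT u OR t)) IMPLIES (p OR (r IMPLIES NOT s)))
Evaluate both on each of 128 rows (bits = p,q,r,s,t,u,v):
  row 0 [0000000]: F1=1 F2=1 -> 0
  row 1 [0000001]: F1=1 F2=1 -> 0
  row 2 [0000010]: F1=0 F2=1 (differ) -> 1
  row 3 [0000011]: F1=0 F2=1 (differ) -> 1
  row 4 [0000100]: F1=0 F2=1 (differ) -> 1
  (every remaining row is evaluated the same way; all 128 results are listed next)
Full result column, 8 rows per line (p,q,r,s fixed per line; t,u,v runs 000..111 left to right):
  rows 0-7 [p,q,r,s=0000]: 00111100  (ones: 4)
  rows 8-15 [p,q,r,s=0001]: 00000000  (ones: 0)
  rows 16-23 [p,q,r,s=0010]: 00111100  (ones: 4)
  rows 24-31 [p,q,r,s=0011]: 00001111  (ones: 4)
  rows 32-39 [p,q,r,s=0100]: 00111100  (ones: 4)
  rows 40-47 [p,q,r,s=0101]: 00000000  (ones: 0)
  rows 48-55 [p,q,r,s=0110]: 00111100  (ones: 4)
  rows 56-63 [p,q,r,s=0111]: 00001111  (ones: 4)
  rows 64-71 [p,q,r,s=1000]: 11000011  (ones: 4)
  rows 72-79 [p,q,r,s=1001]: 11111111  (ones: 8)
  rows 80-87 [p,q,r,s=1010]: 11000011  (ones: 4)
  rows 88-95 [p,q,r,s=1011]: 11111111  (ones: 8)
  rows 96-103 [p,q,r,s=1100]: 11000011  (ones: 4)
  rows 104-111 [p,q,r,s=1101]: 11111111  (ones: 8)
  rows 112-119 [p,q,r,s=1110]: 11000011  (ones: 4)
  rows 120-127 [p,q,r,s=1111]: 11111111  (ones: 8)
Disagreements = 4+0+4+4+4+0+4+4+4+8+4+8+4+8+4+8 = 72

72


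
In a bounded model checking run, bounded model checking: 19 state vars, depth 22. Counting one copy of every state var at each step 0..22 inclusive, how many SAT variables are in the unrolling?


BMC unrolls to depth k, creating one copy of each state var for steps 0..k.
Step count = 22 + 1 = 23 (steps 0 through 22)
Vars per step = 19
Total = 19 * 23 = 437

437


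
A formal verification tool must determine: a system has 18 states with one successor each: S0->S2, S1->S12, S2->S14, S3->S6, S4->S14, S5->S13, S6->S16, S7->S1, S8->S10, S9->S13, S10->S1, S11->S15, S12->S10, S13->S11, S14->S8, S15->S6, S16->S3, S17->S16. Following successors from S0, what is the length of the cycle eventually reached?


Trace from S0 until a state repeats:
  S0 -> S2 -> S14 -> S8 -> S10 -> S1 -> S12 -> S10
S10 first seen at step 4, revisited at step 7.
Cycle length = 7 - 4 = 3

3


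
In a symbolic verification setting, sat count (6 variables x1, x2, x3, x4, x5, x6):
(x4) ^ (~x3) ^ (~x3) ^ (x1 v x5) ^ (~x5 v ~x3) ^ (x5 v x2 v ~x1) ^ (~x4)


CNF with 7 clauses over 6 vars (64 assignments).
An assignment satisfies CNF iff every clause has >=1 true literal.
Check each row (bits = x1,x2,x3,x4,x5,x6; clause T/F shown):
  row 0 [000000]: clauses=FTTFTTT -> 0
  row 1 [000001]: clauses=FTTFTTT -> 0
  row 2 [000010]: clauses=FTTTTTT -> 0
  row 3 [000011]: clauses=FTTTTTT -> 0
  row 4 [000100]: clauses=TTTFTTF -> 0
  (every remaining row is evaluated the same way; all 64 results are listed next)
Full result column, 8 rows per line (x1,x2,x3 fixed per line; x4,x5,x6 runs 000..111 left to right):
  rows 0-7 [x1,x2,x3=000]: 00000000  (ones: 0)
  rows 8-15 [x1,x2,x3=001]: 00000000  (ones: 0)
  rows 16-23 [x1,x2,x3=010]: 00000000  (ones: 0)
  rows 24-31 [x1,x2,x3=011]: 00000000  (ones: 0)
  rows 32-39 [x1,x2,x3=100]: 00000000  (ones: 0)
  rows 40-47 [x1,x2,x3=101]: 00000000  (ones: 0)
  rows 48-55 [x1,x2,x3=110]: 00000000  (ones: 0)
  rows 56-63 [x1,x2,x3=111]: 00000000  (ones: 0)
Satisfying assignments = 0+0+0+0+0+0+0+0 = 0

0


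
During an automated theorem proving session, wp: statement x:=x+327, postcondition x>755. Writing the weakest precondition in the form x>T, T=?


Formula: wp(x:=E, P) = P[E/x] (substitute E for x in postcondition)
Step 1: Postcondition: x>755
Step 2: Substitute x+327 for x: x+327>755
Step 3: Solve for x: x > 755-327 = 428

428


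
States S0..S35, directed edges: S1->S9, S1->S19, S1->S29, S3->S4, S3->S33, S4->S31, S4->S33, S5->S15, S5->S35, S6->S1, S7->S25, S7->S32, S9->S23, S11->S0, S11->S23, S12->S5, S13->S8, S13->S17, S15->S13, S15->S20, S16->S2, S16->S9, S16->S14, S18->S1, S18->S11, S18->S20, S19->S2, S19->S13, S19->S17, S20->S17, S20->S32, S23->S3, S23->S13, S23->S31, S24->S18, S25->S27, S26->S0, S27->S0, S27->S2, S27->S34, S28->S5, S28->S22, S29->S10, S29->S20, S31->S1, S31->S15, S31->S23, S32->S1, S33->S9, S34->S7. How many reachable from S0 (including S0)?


BFS from S0:
  layer 0: {S0}
Reachable set: {S0}
Count = 1

1


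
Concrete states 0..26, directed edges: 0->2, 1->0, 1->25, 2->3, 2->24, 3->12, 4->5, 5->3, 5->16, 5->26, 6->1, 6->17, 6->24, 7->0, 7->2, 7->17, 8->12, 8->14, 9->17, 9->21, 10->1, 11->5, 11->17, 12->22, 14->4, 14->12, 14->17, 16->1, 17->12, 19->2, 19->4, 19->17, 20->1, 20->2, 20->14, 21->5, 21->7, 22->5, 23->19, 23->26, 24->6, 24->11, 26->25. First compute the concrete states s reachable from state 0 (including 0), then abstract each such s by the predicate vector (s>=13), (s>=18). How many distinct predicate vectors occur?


BFS from 0:
Concrete reachable: {0, 1, 2, 3, 5, 6, 11, 12, 16, 17, 22, 24, 25, 26}
Abstract via predicates (s>=13), (s>=18):
  (0,0) <- {0, 1, 2, 3, 5, 6, 11, 12}
  (1,0) <- {16, 17}
  (1,1) <- {22, 24, 25, 26}
Distinct abstract states = 3

3


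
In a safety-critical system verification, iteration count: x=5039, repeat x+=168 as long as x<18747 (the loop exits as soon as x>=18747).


Step 1: x goes from 5039 toward 18747 by 168; the body runs while x<18747, so iterations = ceil((bound-start)/step)
Step 2: Distance=13708
Step 3: ceil(13708/168)=82

82


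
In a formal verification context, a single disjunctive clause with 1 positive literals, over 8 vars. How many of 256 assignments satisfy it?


Step 1: Total=2^8=256
Step 2: Unsat when all 1 false: 2^7=128
Step 3: Sat=256-128=128

128


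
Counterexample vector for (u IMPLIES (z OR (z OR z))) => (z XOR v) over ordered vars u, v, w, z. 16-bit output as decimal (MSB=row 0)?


F1 = (u IMPLIES (z OR (z OR z)))
F2 = (z XOR v)
Counterexample to F1=>F2 is where F1=1 and F2=0.
Evaluate each row (bits = u,v,w,z, MSB first):
  row 0 [0000]: F1=1 F2=0 -> F1&~F2 -> 1
  row 1 [0001]: F1=1 F2=1 -> F1&~F2 -> 0
  row 2 [0010]: F1=1 F2=0 -> F1&~F2 -> 1
  row 3 [0011]: F1=1 F2=1 -> F1&~F2 -> 0
  row 4 [0100]: F1=1 F2=1 -> F1&~F2 -> 0
  row 5 [0101]: F1=1 F2=0 -> F1&~F2 -> 1
  row 6 [0110]: F1=1 F2=1 -> F1&~F2 -> 0
  row 7 [0111]: F1=1 F2=0 -> F1&~F2 -> 1
  row 8 [1000]: F1=0 F2=0 -> F1&~F2 -> 0
  row 9 [1001]: F1=1 F2=1 -> F1&~F2 -> 0
  row 10 [1010]: F1=0 F2=0 -> F1&~F2 -> 0
  row 11 [1011]: F1=1 F2=1 -> F1&~F2 -> 0
  row 12 [1100]: F1=0 F2=1 -> F1&~F2 -> 0
  row 13 [1101]: F1=1 F2=0 -> F1&~F2 -> 1
  row 14 [1110]: F1=0 F2=1 -> F1&~F2 -> 0
  row 15 [1111]: F1=1 F2=0 -> F1&~F2 -> 1
Full result column, 4 rows per line (u,v fixed per line; w,z runs 00..11 left to right):
  rows 0-3 [u,v=00]: 1010  = hex A
  rows 4-7 [u,v=01]: 0101  = hex 5
  rows 8-11 [u,v=10]: 0000  = hex 0
  rows 12-15 [u,v=11]: 0101  = hex 5
Counterexample vector (row 0 .. row 15) = 1010010100000101
Output column grouped in 4s = 1010 0101 0000 0101 = 0xA505
Convert to decimal digit by digit (value = value*16 + digit):
  A -> 10
  10*16 + 5 = 165
  165*16 + 0 = 2640
  2640*16 + 5 = 42245
Decimal = 42245

42245


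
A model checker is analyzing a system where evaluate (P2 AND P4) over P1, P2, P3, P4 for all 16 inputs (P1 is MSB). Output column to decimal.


Formula: (P2 AND P4) over P1, P2, P3, P4 (16 rows)
Evaluate each row (bits = P1,P2,P3,P4, MSB first):
  row 0 [0000]: (0 AND 0) -> 0
  row 1 [0001]: (0 AND 1) -> 0
  row 2 [0010]: (0 AND 0) -> 0
  row 3 [0011]: (0 AND 1) -> 0
  row 4 [0100]: (1 AND 0) -> 0
  row 5 [0101]: (1 AND 1) -> 1
  row 6 [0110]: (1 AND 0) -> 0
  row 7 [0111]: (1 AND 1) -> 1
  row 8 [1000]: (0 AND 0) -> 0
  row 9 [1001]: (0 AND 1) -> 0
  row 10 [1010]: (0 AND 0) -> 0
  row 11 [1011]: (0 AND 1) -> 0
  row 12 [1100]: (1 AND 0) -> 0
  row 13 [1101]: (1 AND 1) -> 1
  row 14 [1110]: (1 AND 0) -> 0
  row 15 [1111]: (1 AND 1) -> 1
Full result column, 4 rows per line (P1,P2 fixed per line; P3,P4 runs 00..11 left to right):
  rows 0-3 [P1,P2=00]: 0000  = hex 0
  rows 4-7 [P1,P2=01]: 0101  = hex 5
  rows 8-11 [P1,P2=10]: 0000  = hex 0
  rows 12-15 [P1,P2=11]: 0101  = hex 5
Output column (row 0 .. row 15) = 0000010100000101
Output column grouped in 4s = 0000 0101 0000 0101 = 0x0505
Convert to decimal digit by digit (value = value*16 + digit):
  0 -> 0
  0*16 + 5 = 5
  5*16 + 0 = 80
  80*16 + 5 = 1285
Decimal = 1285

1285


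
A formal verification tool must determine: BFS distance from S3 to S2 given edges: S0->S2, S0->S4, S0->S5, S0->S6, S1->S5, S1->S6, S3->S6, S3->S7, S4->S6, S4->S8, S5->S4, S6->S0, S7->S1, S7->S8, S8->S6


BFS layer-by-layer from S3:
  dist 0: {S3}
  dist 1: {S6, S7}
  dist 2: {S0, S1, S8}
  dist 3: {S2, S4, S5}
  -> S2 reached at distance 3
Shortest path length = 3

3


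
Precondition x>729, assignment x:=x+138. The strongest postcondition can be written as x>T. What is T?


Formula: sp(P, x:=E) = exists old_x. (x = E[old_x/x]) AND P[old_x/x] (old_x is the value of x before the assignment; eliminate old_x by solving x = E[old_x/x] for old_x)
Step 1: Precondition P: x>729, i.e. old_x > 729
Step 2: Assignment gives x = old_x + 138, so old_x = x - 138
Step 3: Substitute into P: x - 138 > 729
Step 4: Simplify: x > 729+138 = 867

867


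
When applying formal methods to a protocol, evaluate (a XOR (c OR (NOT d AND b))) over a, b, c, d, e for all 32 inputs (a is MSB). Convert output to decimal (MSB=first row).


Formula: (a XOR (c OR (NOT d AND b))) over a, b, c, d, e (32 rows)
Evaluate each row (bits = a,b,c,d,e, MSB first):
  row 0 [00000]: (0 XOR (0 OR (NOT 0 AND 0))) -> 0
  row 1 [00001]: (0 XOR (0 OR (NOT 0 AND 0))) -> 0
  row 2 [00010]: (0 XOR (0 OR (NOT 1 AND 0))) -> 0
  row 3 [00011]: (0 XOR (0 OR (NOT 1 AND 0))) -> 0
  row 4 [00100]: (0 XOR (1 OR (NOT 0 AND 0))) -> 1
  row 5 [00101]: (0 XOR (1 OR (NOT 0 AND 0))) -> 1
  row 6 [00110]: (0 XOR (1 OR (NOT 1 AND 0))) -> 1
  row 7 [00111]: (0 XOR (1 OR (NOT 1 AND 0))) -> 1
  row 8 [01000]: (0 XOR (0 OR (NOT 0 AND 1))) -> 1
  row 9 [01001]: (0 XOR (0 OR (NOT 0 AND 1))) -> 1
  row 10 [01010]: (0 XOR (0 OR (NOT 1 AND 1))) -> 0
  row 11 [01011]: (0 XOR (0 OR (NOT 1 AND 1))) -> 0
  row 12 [01100]: (0 XOR (1 OR (NOT 0 AND 1))) -> 1
  row 13 [01101]: (0 XOR (1 OR (NOT 0 AND 1))) -> 1
  row 14 [01110]: (0 XOR (1 OR (NOT 1 AND 1))) -> 1
  row 15 [01111]: (0 XOR (1 OR (NOT 1 AND 1))) -> 1
  row 16 [10000]: (1 XOR (0 OR (NOT 0 AND 0))) -> 1
  row 17 [10001]: (1 XOR (0 OR (NOT 0 AND 0))) -> 1
  row 18 [10010]: (1 XOR (0 OR (NOT 1 AND 0))) -> 1
  row 19 [10011]: (1 XOR (0 OR (NOT 1 AND 0))) -> 1
  row 20 [10100]: (1 XOR (1 OR (NOT 0 AND 0))) -> 0
  row 21 [10101]: (1 XOR (1 OR (NOT 0 AND 0))) -> 0
  row 22 [10110]: (1 XOR (1 OR (NOT 1 AND 0))) -> 0
  row 23 [10111]: (1 XOR (1 OR (NOT 1 AND 0))) -> 0
  row 24 [11000]: (1 XOR (0 OR (NOT 0 AND 1))) -> 0
  row 25 [11001]: (1 XOR (0 OR (NOT 0 AND 1))) -> 0
  row 26 [11010]: (1 XOR (0 OR (NOT 1 AND 1))) -> 1
  row 27 [11011]: (1 XOR (0 OR (NOT 1 AND 1))) -> 1
  row 28 [11100]: (1 XOR (1 OR (NOT 0 AND 1))) -> 0
  row 29 [11101]: (1 XOR (1 OR (NOT 0 AND 1))) -> 0
  row 30 [11110]: (1 XOR (1 OR (NOT 1 AND 1))) -> 0
  row 31 [11111]: (1 XOR (1 OR (NOT 1 AND 1))) -> 0
Full result column, 4 rows per line (a,b,c fixed per line; d,e runs 00..11 left to right):
  rows 0-3 [a,b,c=000]: 0000  = hex 0
  rows 4-7 [a,b,c=001]: 1111  = hex F
  rows 8-11 [a,b,c=010]: 1100  = hex C
  rows 12-15 [a,b,c=011]: 1111  = hex F
  rows 16-19 [a,b,c=100]: 1111  = hex F
  rows 20-23 [a,b,c=101]: 0000  = hex 0
  rows 24-27 [a,b,c=110]: 0011  = hex 3
  rows 28-31 [a,b,c=111]: 0000  = hex 0
Output column (row 0 .. row 31) = 00001111110011111111000000110000
Output column grouped in 4s = 0000 1111 1100 1111 1111 0000 0011 0000 = 0x0FCFF030
Convert to decimal digit by digit (value = value*16 + digit):
  0 -> 0
  0*16 + 15 (F) = 15
  15*16 + 12 (C) = 252
  252*16 + 15 (F) = 4047
  4047*16 + 15 (F) = 64767
  64767*16 + 0 = 1036272
  1036272*16 + 3 = 16580355
  16580355*16 + 0 = 265285680
Decimal = 265285680

265285680


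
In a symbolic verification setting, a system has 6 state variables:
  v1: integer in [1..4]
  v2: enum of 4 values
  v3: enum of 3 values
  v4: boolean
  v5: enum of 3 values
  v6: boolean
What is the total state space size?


State space = product of domain sizes of all variables.
Domain sizes:
  v1 (integer in [1..4]): 4
  v2 (enum of 4 values): 4
  v3 (enum of 3 values): 3
  v4 (boolean): 2
  v5 (enum of 3 values): 3
  v6 (boolean): 2
Product = 4 * 4 * 3 * 2 * 3 * 2 = 576

576


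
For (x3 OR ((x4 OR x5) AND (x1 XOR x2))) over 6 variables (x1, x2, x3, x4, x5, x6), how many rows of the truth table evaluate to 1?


Formula: (x3 OR ((x4 OR x5) AND (x1 XOR x2))) over 6 vars (64 rows)
Evaluate each row (x1, x2, x3, x4, x5, x6 as bits, MSB first):
  row 0 [000000]: (0 OR ((0 OR 0) AND (0 XOR 0))) -> 0
  row 1 [000001]: (0 OR ((0 OR 0) AND (0 XOR 0))) -> 0
  row 2 [000010]: (0 OR ((0 OR 1) AND (0 XOR 0))) -> 0
  row 3 [000011]: (0 OR ((0 OR 1) AND (0 XOR 0))) -> 0
  row 4 [000100]: (0 OR ((1 OR 0) AND (0 XOR 0))) -> 0
  (every remaining row is evaluated the same way; all 64 results are listed next)
Full result column, 8 rows per line (x1,x2,x3 fixed per line; x4,x5,x6 runs 000..111 left to right):
  rows 0-7 [x1,x2,x3=000]: 00000000  (ones: 0)
  rows 8-15 [x1,x2,x3=001]: 11111111  (ones: 8)
  rows 16-23 [x1,x2,x3=010]: 00111111  (ones: 6)
  rows 24-31 [x1,x2,x3=011]: 11111111  (ones: 8)
  rows 32-39 [x1,x2,x3=100]: 00111111  (ones: 6)
  rows 40-47 [x1,x2,x3=101]: 11111111  (ones: 8)
  rows 48-55 [x1,x2,x3=110]: 00000000  (ones: 0)
  rows 56-63 [x1,x2,x3=111]: 11111111  (ones: 8)
Count of 1-rows = 0+8+6+8+6+8+0+8 = 44

44


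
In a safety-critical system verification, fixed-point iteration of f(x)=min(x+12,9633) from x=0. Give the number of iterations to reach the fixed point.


Step 1: x=0, cap=9633, increment=12
Step 2: x grows by 12 each step until capped at 9633; fixed point is x=9633
Step 3: iterations = ceil(9633/12) = 803

803


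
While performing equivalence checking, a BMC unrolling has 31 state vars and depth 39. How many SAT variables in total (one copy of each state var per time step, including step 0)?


BMC unrolls to depth k, creating one copy of each state var for steps 0..k.
Step count = 39 + 1 = 40 (steps 0 through 39)
Vars per step = 31
Total = 31 * 40 = 1240

1240


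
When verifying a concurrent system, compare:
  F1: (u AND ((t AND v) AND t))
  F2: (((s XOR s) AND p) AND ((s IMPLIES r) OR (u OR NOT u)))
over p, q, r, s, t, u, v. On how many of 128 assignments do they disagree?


F1 = (u AND ((t AND v) AND t))
F2 = (((s XOR s) AND p) AND ((s IMPLIES r) OR (u OR NOT u)))
Evaluate both on each of 128 rows (bits = p,q,r,s,t,u,v):
  row 0 [0000000]: F1=0 F2=0 -> 0
  row 1 [0000001]: F1=0 F2=0 -> 0
  row 2 [0000010]: F1=0 F2=0 -> 0
  row 3 [0000011]: F1=0 F2=0 -> 0
  row 4 [0000100]: F1=0 F2=0 -> 0
  (every remaining row is evaluated the same way; all 128 results are listed next)
Full result column, 8 rows per line (p,q,r,s fixed per line; t,u,v runs 000..111 left to right):
  rows 0-7 [p,q,r,s=0000]: 00000001  (ones: 1)
  rows 8-15 [p,q,r,s=0001]: 00000001  (ones: 1)
  rows 16-23 [p,q,r,s=0010]: 00000001  (ones: 1)
  rows 24-31 [p,q,r,s=0011]: 00000001  (ones: 1)
  rows 32-39 [p,q,r,s=0100]: 00000001  (ones: 1)
  rows 40-47 [p,q,r,s=0101]: 00000001  (ones: 1)
  rows 48-55 [p,q,r,s=0110]: 00000001  (ones: 1)
  rows 56-63 [p,q,r,s=0111]: 00000001  (ones: 1)
  rows 64-71 [p,q,r,s=1000]: 00000001  (ones: 1)
  rows 72-79 [p,q,r,s=1001]: 00000001  (ones: 1)
  rows 80-87 [p,q,r,s=1010]: 00000001  (ones: 1)
  rows 88-95 [p,q,r,s=1011]: 00000001  (ones: 1)
  rows 96-103 [p,q,r,s=1100]: 00000001  (ones: 1)
  rows 104-111 [p,q,r,s=1101]: 00000001  (ones: 1)
  rows 112-119 [p,q,r,s=1110]: 00000001  (ones: 1)
  rows 120-127 [p,q,r,s=1111]: 00000001  (ones: 1)
Disagreements = 1+1+1+1+1+1+1+1+1+1+1+1+1+1+1+1 = 16

16


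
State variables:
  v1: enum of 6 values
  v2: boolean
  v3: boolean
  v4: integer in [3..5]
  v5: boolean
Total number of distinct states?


State space = product of domain sizes of all variables.
Domain sizes:
  v1 (enum of 6 values): 6
  v2 (boolean): 2
  v3 (boolean): 2
  v4 (integer in [3..5]): 3
  v5 (boolean): 2
Product = 6 * 2 * 2 * 3 * 2 = 144

144


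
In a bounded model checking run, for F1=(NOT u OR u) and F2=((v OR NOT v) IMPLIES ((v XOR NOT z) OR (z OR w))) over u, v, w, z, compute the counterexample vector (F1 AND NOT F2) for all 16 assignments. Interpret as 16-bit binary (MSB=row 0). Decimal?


F1 = (NOT u OR u)
F2 = ((v OR NOT v) IMPLIES ((v XOR NOT z) OR (z OR w)))
Counterexample to F1=>F2 is where F1=1 and F2=0.
Evaluate each row (bits = u,v,w,z, MSB first):
  row 0 [0000]: F1=1 F2=1 -> F1&~F2 -> 0
  row 1 [0001]: F1=1 F2=1 -> F1&~F2 -> 0
  row 2 [0010]: F1=1 F2=1 -> F1&~F2 -> 0
  row 3 [0011]: F1=1 F2=1 -> F1&~F2 -> 0
  row 4 [0100]: F1=1 F2=0 -> F1&~F2 -> 1
  row 5 [0101]: F1=1 F2=1 -> F1&~F2 -> 0
  row 6 [0110]: F1=1 F2=1 -> F1&~F2 -> 0
  row 7 [0111]: F1=1 F2=1 -> F1&~F2 -> 0
  row 8 [1000]: F1=1 F2=1 -> F1&~F2 -> 0
  row 9 [1001]: F1=1 F2=1 -> F1&~F2 -> 0
  row 10 [1010]: F1=1 F2=1 -> F1&~F2 -> 0
  row 11 [1011]: F1=1 F2=1 -> F1&~F2 -> 0
  row 12 [1100]: F1=1 F2=0 -> F1&~F2 -> 1
  row 13 [1101]: F1=1 F2=1 -> F1&~F2 -> 0
  row 14 [1110]: F1=1 F2=1 -> F1&~F2 -> 0
  row 15 [1111]: F1=1 F2=1 -> F1&~F2 -> 0
Full result column, 4 rows per line (u,v fixed per line; w,z runs 00..11 left to right):
  rows 0-3 [u,v=00]: 0000  = hex 0
  rows 4-7 [u,v=01]: 1000  = hex 8
  rows 8-11 [u,v=10]: 0000  = hex 0
  rows 12-15 [u,v=11]: 1000  = hex 8
Counterexample vector (row 0 .. row 15) = 0000100000001000
Output column grouped in 4s = 0000 1000 0000 1000 = 0x0808
Convert to decimal digit by digit (value = value*16 + digit):
  0 -> 0
  0*16 + 8 = 8
  8*16 + 0 = 128
  128*16 + 8 = 2056
Decimal = 2056

2056


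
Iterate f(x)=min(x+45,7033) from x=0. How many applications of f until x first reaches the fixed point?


Step 1: x=0, cap=7033, increment=45
Step 2: x grows by 45 each step until capped at 7033; fixed point is x=7033
Step 3: iterations = ceil(7033/45) = 157

157


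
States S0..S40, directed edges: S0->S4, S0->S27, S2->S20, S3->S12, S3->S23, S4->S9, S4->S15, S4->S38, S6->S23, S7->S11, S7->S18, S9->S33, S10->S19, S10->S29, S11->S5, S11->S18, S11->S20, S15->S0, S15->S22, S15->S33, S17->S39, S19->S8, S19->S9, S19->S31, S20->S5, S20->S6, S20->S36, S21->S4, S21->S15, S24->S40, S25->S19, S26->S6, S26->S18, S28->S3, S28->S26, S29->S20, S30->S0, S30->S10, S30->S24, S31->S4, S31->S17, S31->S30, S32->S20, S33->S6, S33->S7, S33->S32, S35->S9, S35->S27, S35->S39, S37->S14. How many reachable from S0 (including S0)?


BFS from S0:
  layer 0: {S0}
  layer 1: {S4, S27}
  layer 2: {S9, S15, S38}
  layer 3: {S22, S33}
  layer 4: {S6, S7, S32}
  layer 5: {S11, S18, S20, S23}
  layer 6: {S5, S36}
Reachable set: {S0, S4, S5, S6, S7, S9, S11, S15, S18, S20, S22, S23, S27, S32, S33, S36, S38}
Count = 17

17


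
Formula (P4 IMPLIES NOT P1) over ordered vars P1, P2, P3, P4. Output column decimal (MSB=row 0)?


Formula: (P4 IMPLIES NOT P1) over P1, P2, P3, P4 (16 rows)
Evaluate each row (bits = P1,P2,P3,P4, MSB first):
  row 0 [0000]: (0 IMPLIES NOT 0) -> 1
  row 1 [0001]: (1 IMPLIES NOT 0) -> 1
  row 2 [0010]: (0 IMPLIES NOT 0) -> 1
  row 3 [0011]: (1 IMPLIES NOT 0) -> 1
  row 4 [0100]: (0 IMPLIES NOT 0) -> 1
  row 5 [0101]: (1 IMPLIES NOT 0) -> 1
  row 6 [0110]: (0 IMPLIES NOT 0) -> 1
  row 7 [0111]: (1 IMPLIES NOT 0) -> 1
  row 8 [1000]: (0 IMPLIES NOT 1) -> 1
  row 9 [1001]: (1 IMPLIES NOT 1) -> 0
  row 10 [1010]: (0 IMPLIES NOT 1) -> 1
  row 11 [1011]: (1 IMPLIES NOT 1) -> 0
  row 12 [1100]: (0 IMPLIES NOT 1) -> 1
  row 13 [1101]: (1 IMPLIES NOT 1) -> 0
  row 14 [1110]: (0 IMPLIES NOT 1) -> 1
  row 15 [1111]: (1 IMPLIES NOT 1) -> 0
Full result column, 4 rows per line (P1,P2 fixed per line; P3,P4 runs 00..11 left to right):
  rows 0-3 [P1,P2=00]: 1111  = hex F
  rows 4-7 [P1,P2=01]: 1111  = hex F
  rows 8-11 [P1,P2=10]: 1010  = hex A
  rows 12-15 [P1,P2=11]: 1010  = hex A
Output column (row 0 .. row 15) = 1111111110101010
Output column grouped in 4s = 1111 1111 1010 1010 = 0xFFAA
Convert to decimal digit by digit (value = value*16 + digit):
  F -> 15
  15*16 + 15 (F) = 255
  255*16 + 10 (A) = 4090
  4090*16 + 10 (A) = 65450
Decimal = 65450

65450


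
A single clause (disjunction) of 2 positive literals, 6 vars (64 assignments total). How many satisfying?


Step 1: Total=2^6=64
Step 2: Unsat when all 2 false: 2^4=16
Step 3: Sat=64-16=48

48


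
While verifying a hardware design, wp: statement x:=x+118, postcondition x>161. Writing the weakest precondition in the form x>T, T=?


Formula: wp(x:=E, P) = P[E/x] (substitute E for x in postcondition)
Step 1: Postcondition: x>161
Step 2: Substitute x+118 for x: x+118>161
Step 3: Solve for x: x > 161-118 = 43

43


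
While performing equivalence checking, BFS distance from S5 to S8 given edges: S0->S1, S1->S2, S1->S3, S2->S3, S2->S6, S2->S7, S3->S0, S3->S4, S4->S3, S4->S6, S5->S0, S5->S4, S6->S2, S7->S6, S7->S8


BFS layer-by-layer from S5:
  dist 0: {S5}
  dist 1: {S0, S4}
  dist 2: {S1, S3, S6}
  dist 3: {S2}
  dist 4: {S7}
  dist 5: {S8}
  -> S8 reached at distance 5
Shortest path length = 5

5


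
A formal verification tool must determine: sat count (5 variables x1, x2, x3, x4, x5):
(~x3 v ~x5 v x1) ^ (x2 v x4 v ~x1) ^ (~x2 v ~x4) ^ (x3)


CNF with 4 clauses over 5 vars (32 assignments).
An assignment satisfies CNF iff every clause has >=1 true literal.
Check each row (bits = x1,x2,x3,x4,x5; clause T/F shown):
  row 0 [00000]: clauses=TTTF -> 0
  row 1 [00001]: clauses=TTTF -> 0
  row 2 [00010]: clauses=TTTF -> 0
  row 3 [00011]: clauses=TTTF -> 0
  row 4 [00100]: clauses=TTTT -> 1
  row 5 [00101]: clauses=FTTT -> 0
  row 6 [00110]: clauses=TTTT -> 1
  row 7 [00111]: clauses=FTTT -> 0
  row 8 [01000]: clauses=TTTF -> 0
  row 9 [01001]: clauses=TTTF -> 0
  row 10 [01010]: clauses=TTFF -> 0
  row 11 [01011]: clauses=TTFF -> 0
  row 12 [01100]: clauses=TTTT -> 1
  row 13 [01101]: clauses=FTTT -> 0
  row 14 [01110]: clauses=TTFT -> 0
  row 15 [01111]: clauses=FTFT -> 0
  row 16 [10000]: clauses=TFTF -> 0
  row 17 [10001]: clauses=TFTF -> 0
  row 18 [10010]: clauses=TTTF -> 0
  row 19 [10011]: clauses=TTTF -> 0
  row 20 [10100]: clauses=TFTT -> 0
  row 21 [10101]: clauses=TFTT -> 0
  row 22 [10110]: clauses=TTTT -> 1
  row 23 [10111]: clauses=TTTT -> 1
  row 24 [11000]: clauses=TTTF -> 0
  row 25 [11001]: clauses=TTTF -> 0
  row 26 [11010]: clauses=TTFF -> 0
  row 27 [11011]: clauses=TTFF -> 0
  row 28 [11100]: clauses=TTTT -> 1
  row 29 [11101]: clauses=TTTT -> 1
  row 30 [11110]: clauses=TTFT -> 0
  row 31 [11111]: clauses=TTFT -> 0
Full result column, 8 rows per line (x1,x2 fixed per line; x3,x4,x5 runs 000..111 left to right):
  rows 0-7 [x1,x2=00]: 00001010  (ones: 2)
  rows 8-15 [x1,x2=01]: 00001000  (ones: 1)
  rows 16-23 [x1,x2=10]: 00000011  (ones: 2)
  rows 24-31 [x1,x2=11]: 00001100  (ones: 2)
Satisfying assignments = 2+1+2+2 = 7

7


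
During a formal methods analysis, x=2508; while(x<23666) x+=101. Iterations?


Step 1: x goes from 2508 toward 23666 by 101; the body runs while x<23666, so iterations = ceil((bound-start)/step)
Step 2: Distance=21158
Step 3: ceil(21158/101)=210

210


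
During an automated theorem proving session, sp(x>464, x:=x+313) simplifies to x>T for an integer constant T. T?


Formula: sp(P, x:=E) = exists old_x. (x = E[old_x/x]) AND P[old_x/x] (old_x is the value of x before the assignment; eliminate old_x by solving x = E[old_x/x] for old_x)
Step 1: Precondition P: x>464, i.e. old_x > 464
Step 2: Assignment gives x = old_x + 313, so old_x = x - 313
Step 3: Substitute into P: x - 313 > 464
Step 4: Simplify: x > 464+313 = 777

777


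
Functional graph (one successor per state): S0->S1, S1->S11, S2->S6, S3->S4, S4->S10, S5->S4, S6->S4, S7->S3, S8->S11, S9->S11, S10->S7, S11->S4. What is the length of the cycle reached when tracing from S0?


Trace from S0 until a state repeats:
  S0 -> S1 -> S11 -> S4 -> S10 -> S7 -> S3 -> S4
S4 first seen at step 3, revisited at step 7.
Cycle length = 7 - 3 = 4

4


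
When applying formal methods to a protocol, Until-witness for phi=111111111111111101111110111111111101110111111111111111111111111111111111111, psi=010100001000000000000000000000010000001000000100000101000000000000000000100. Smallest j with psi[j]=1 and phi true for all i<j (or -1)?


(phi U psi) at 0: need smallest j with psi[j]=1 and phi[i]=1 for all i in [0,j).
Scan from step 0:
  step 0: phi=1, psi=0 -> continue
  step 1: psi=1 and phi held for [0,1) -> witness found
Witness step = 1

1


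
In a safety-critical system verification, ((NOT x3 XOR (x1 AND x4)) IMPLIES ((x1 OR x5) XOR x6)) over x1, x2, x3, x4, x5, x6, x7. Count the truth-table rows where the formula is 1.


Formula: ((NOT x3 XOR (x1 AND x4)) IMPLIES ((x1 OR x5) XOR x6)) over 7 vars (128 rows)
Evaluate each row (x1, x2, x3, x4, x5, x6, x7 as bits, MSB first):
  row 0 [0000000]: ((NOT 0 XOR (0 AND 0)) IMPLIES ((0 OR 0) XOR 0)) -> 0
  row 1 [0000001]: ((NOT 0 XOR (0 AND 0)) IMPLIES ((0 OR 0) XOR 0)) -> 0
  row 2 [0000010]: ((NOT 0 XOR (0 AND 0)) IMPLIES ((0 OR 0) XOR 1)) -> 1
  row 3 [0000011]: ((NOT 0 XOR (0 AND 0)) IMPLIES ((0 OR 0) XOR 1)) -> 1
  row 4 [0000100]: ((NOT 0 XOR (0 AND 0)) IMPLIES ((0 OR 1) XOR 0)) -> 1
  (every remaining row is evaluated the same way; all 128 results are listed next)
Full result column, 8 rows per line (x1,x2,x3,x4 fixed per line; x5,x6,x7 runs 000..111 left to right):
  rows 0-7 [x1,x2,x3,x4=0000]: 00111100  (ones: 4)
  rows 8-15 [x1,x2,x3,x4=0001]: 00111100  (ones: 4)
  rows 16-23 [x1,x2,x3,x4=0010]: 11111111  (ones: 8)
  rows 24-31 [x1,x2,x3,x4=0011]: 11111111  (ones: 8)
  rows 32-39 [x1,x2,x3,x4=0100]: 00111100  (ones: 4)
  rows 40-47 [x1,x2,x3,x4=0101]: 00111100  (ones: 4)
  rows 48-55 [x1,x2,x3,x4=0110]: 11111111  (ones: 8)
  rows 56-63 [x1,x2,x3,x4=0111]: 11111111  (ones: 8)
  rows 64-71 [x1,x2,x3,x4=1000]: 11001100  (ones: 4)
  rows 72-79 [x1,x2,x3,x4=1001]: 11111111  (ones: 8)
  rows 80-87 [x1,x2,x3,x4=1010]: 11111111  (ones: 8)
  rows 88-95 [x1,x2,x3,x4=1011]: 11001100  (ones: 4)
  rows 96-103 [x1,x2,x3,x4=1100]: 11001100  (ones: 4)
  rows 104-111 [x1,x2,x3,x4=1101]: 11111111  (ones: 8)
  rows 112-119 [x1,x2,x3,x4=1110]: 11111111  (ones: 8)
  rows 120-127 [x1,x2,x3,x4=1111]: 11001100  (ones: 4)
Count of 1-rows = 4+4+8+8+4+4+8+8+4+8+8+4+4+8+8+4 = 96

96


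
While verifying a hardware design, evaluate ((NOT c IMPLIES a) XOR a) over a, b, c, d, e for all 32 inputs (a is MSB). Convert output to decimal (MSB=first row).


Formula: ((NOT c IMPLIES a) XOR a) over a, b, c, d, e (32 rows)
Evaluate each row (bits = a,b,c,d,e, MSB first):
  row 0 [00000]: ((NOT 0 IMPLIES 0) XOR 0) -> 0
  row 1 [00001]: ((NOT 0 IMPLIES 0) XOR 0) -> 0
  row 2 [00010]: ((NOT 0 IMPLIES 0) XOR 0) -> 0
  row 3 [00011]: ((NOT 0 IMPLIES 0) XOR 0) -> 0
  row 4 [00100]: ((NOT 1 IMPLIES 0) XOR 0) -> 1
  row 5 [00101]: ((NOT 1 IMPLIES 0) XOR 0) -> 1
  row 6 [00110]: ((NOT 1 IMPLIES 0) XOR 0) -> 1
  row 7 [00111]: ((NOT 1 IMPLIES 0) XOR 0) -> 1
  row 8 [01000]: ((NOT 0 IMPLIES 0) XOR 0) -> 0
  row 9 [01001]: ((NOT 0 IMPLIES 0) XOR 0) -> 0
  row 10 [01010]: ((NOT 0 IMPLIES 0) XOR 0) -> 0
  row 11 [01011]: ((NOT 0 IMPLIES 0) XOR 0) -> 0
  row 12 [01100]: ((NOT 1 IMPLIES 0) XOR 0) -> 1
  row 13 [01101]: ((NOT 1 IMPLIES 0) XOR 0) -> 1
  row 14 [01110]: ((NOT 1 IMPLIES 0) XOR 0) -> 1
  row 15 [01111]: ((NOT 1 IMPLIES 0) XOR 0) -> 1
  row 16 [10000]: ((NOT 0 IMPLIES 1) XOR 1) -> 0
  row 17 [10001]: ((NOT 0 IMPLIES 1) XOR 1) -> 0
  row 18 [10010]: ((NOT 0 IMPLIES 1) XOR 1) -> 0
  row 19 [10011]: ((NOT 0 IMPLIES 1) XOR 1) -> 0
  row 20 [10100]: ((NOT 1 IMPLIES 1) XOR 1) -> 0
  row 21 [10101]: ((NOT 1 IMPLIES 1) XOR 1) -> 0
  row 22 [10110]: ((NOT 1 IMPLIES 1) XOR 1) -> 0
  row 23 [10111]: ((NOT 1 IMPLIES 1) XOR 1) -> 0
  row 24 [11000]: ((NOT 0 IMPLIES 1) XOR 1) -> 0
  row 25 [11001]: ((NOT 0 IMPLIES 1) XOR 1) -> 0
  row 26 [11010]: ((NOT 0 IMPLIES 1) XOR 1) -> 0
  row 27 [11011]: ((NOT 0 IMPLIES 1) XOR 1) -> 0
  row 28 [11100]: ((NOT 1 IMPLIES 1) XOR 1) -> 0
  row 29 [11101]: ((NOT 1 IMPLIES 1) XOR 1) -> 0
  row 30 [11110]: ((NOT 1 IMPLIES 1) XOR 1) -> 0
  row 31 [11111]: ((NOT 1 IMPLIES 1) XOR 1) -> 0
Full result column, 4 rows per line (a,b,c fixed per line; d,e runs 00..11 left to right):
  rows 0-3 [a,b,c=000]: 0000  = hex 0
  rows 4-7 [a,b,c=001]: 1111  = hex F
  rows 8-11 [a,b,c=010]: 0000  = hex 0
  rows 12-15 [a,b,c=011]: 1111  = hex F
  rows 16-19 [a,b,c=100]: 0000  = hex 0
  rows 20-23 [a,b,c=101]: 0000  = hex 0
  rows 24-27 [a,b,c=110]: 0000  = hex 0
  rows 28-31 [a,b,c=111]: 0000  = hex 0
Output column (row 0 .. row 31) = 00001111000011110000000000000000
Output column grouped in 4s = 0000 1111 0000 1111 0000 0000 0000 0000 = 0x0F0F0000
Convert to decimal digit by digit (value = value*16 + digit):
  0 -> 0
  0*16 + 15 (F) = 15
  15*16 + 0 = 240
  240*16 + 15 (F) = 3855
  3855*16 + 0 = 61680
  61680*16 + 0 = 986880
  986880*16 + 0 = 15790080
  15790080*16 + 0 = 252641280
Decimal = 252641280

252641280


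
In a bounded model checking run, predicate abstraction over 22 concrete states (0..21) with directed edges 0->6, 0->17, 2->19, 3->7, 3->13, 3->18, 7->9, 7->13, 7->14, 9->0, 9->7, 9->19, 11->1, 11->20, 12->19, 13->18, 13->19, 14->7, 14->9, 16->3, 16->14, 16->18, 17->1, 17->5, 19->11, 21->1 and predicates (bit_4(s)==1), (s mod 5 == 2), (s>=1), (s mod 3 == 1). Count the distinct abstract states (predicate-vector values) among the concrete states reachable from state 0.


BFS from 0:
Concrete reachable: {0, 1, 5, 6, 17}
Abstract via predicates (bit_4(s)==1), (s mod 5 == 2), (s>=1), (s mod 3 == 1):
  (0,0,0,0) <- {0}
  (0,0,1,0) <- {5, 6}
  (0,0,1,1) <- {1}
  (1,1,1,0) <- {17}
Distinct abstract states = 4

4


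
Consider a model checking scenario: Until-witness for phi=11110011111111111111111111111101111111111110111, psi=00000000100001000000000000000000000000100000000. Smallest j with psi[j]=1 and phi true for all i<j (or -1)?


(phi U psi) at 0: need smallest j with psi[j]=1 and phi[i]=1 for all i in [0,j).
Scan from step 0:
  step 0: phi=1, psi=0 -> continue
  step 1: phi=1, psi=0 -> continue
  step 2: phi=1, psi=0 -> continue
  step 3: phi=1, psi=0 -> continue
  step 4: phi=0 -> phi-prefix broken from here
  step 8: psi=1 but phi already failed -> not a witness
  step 13: psi=1 but phi already failed -> not a witness
  step 38: psi=1 but phi already failed -> not a witness
  end of trace: no witness -> -1
Witness step = -1

-1


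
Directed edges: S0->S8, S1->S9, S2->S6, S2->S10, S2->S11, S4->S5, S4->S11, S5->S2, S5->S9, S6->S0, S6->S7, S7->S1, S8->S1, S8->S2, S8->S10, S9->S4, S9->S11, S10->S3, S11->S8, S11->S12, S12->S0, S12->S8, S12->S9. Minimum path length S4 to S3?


BFS layer-by-layer from S4:
  dist 0: {S4}
  dist 1: {S5, S11}
  dist 2: {S2, S8, S9, S12}
  dist 3: {S0, S1, S6, S10}
  dist 4: {S3, S7}
  -> S3 reached at distance 4
Shortest path length = 4

4


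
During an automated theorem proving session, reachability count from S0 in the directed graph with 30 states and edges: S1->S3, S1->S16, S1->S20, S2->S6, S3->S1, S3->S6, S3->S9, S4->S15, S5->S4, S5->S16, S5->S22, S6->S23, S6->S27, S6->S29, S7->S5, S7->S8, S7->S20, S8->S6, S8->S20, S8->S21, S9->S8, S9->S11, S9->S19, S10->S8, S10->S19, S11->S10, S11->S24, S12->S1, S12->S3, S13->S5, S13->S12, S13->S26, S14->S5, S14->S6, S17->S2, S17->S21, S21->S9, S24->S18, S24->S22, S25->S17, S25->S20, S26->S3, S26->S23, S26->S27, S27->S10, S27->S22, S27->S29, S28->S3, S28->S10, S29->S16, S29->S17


BFS from S0:
  layer 0: {S0}
Reachable set: {S0}
Count = 1

1


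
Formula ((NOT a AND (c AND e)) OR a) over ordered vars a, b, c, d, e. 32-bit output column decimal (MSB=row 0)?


Formula: ((NOT a AND (c AND e)) OR a) over a, b, c, d, e (32 rows)
Evaluate each row (bits = a,b,c,d,e, MSB first):
  row 0 [00000]: ((NOT 0 AND (0 AND 0)) OR 0) -> 0
  row 1 [00001]: ((NOT 0 AND (0 AND 1)) OR 0) -> 0
  row 2 [00010]: ((NOT 0 AND (0 AND 0)) OR 0) -> 0
  row 3 [00011]: ((NOT 0 AND (0 AND 1)) OR 0) -> 0
  row 4 [00100]: ((NOT 0 AND (1 AND 0)) OR 0) -> 0
  row 5 [00101]: ((NOT 0 AND (1 AND 1)) OR 0) -> 1
  row 6 [00110]: ((NOT 0 AND (1 AND 0)) OR 0) -> 0
  row 7 [00111]: ((NOT 0 AND (1 AND 1)) OR 0) -> 1
  row 8 [01000]: ((NOT 0 AND (0 AND 0)) OR 0) -> 0
  row 9 [01001]: ((NOT 0 AND (0 AND 1)) OR 0) -> 0
  row 10 [01010]: ((NOT 0 AND (0 AND 0)) OR 0) -> 0
  row 11 [01011]: ((NOT 0 AND (0 AND 1)) OR 0) -> 0
  row 12 [01100]: ((NOT 0 AND (1 AND 0)) OR 0) -> 0
  row 13 [01101]: ((NOT 0 AND (1 AND 1)) OR 0) -> 1
  row 14 [01110]: ((NOT 0 AND (1 AND 0)) OR 0) -> 0
  row 15 [01111]: ((NOT 0 AND (1 AND 1)) OR 0) -> 1
  row 16 [10000]: ((NOT 1 AND (0 AND 0)) OR 1) -> 1
  row 17 [10001]: ((NOT 1 AND (0 AND 1)) OR 1) -> 1
  row 18 [10010]: ((NOT 1 AND (0 AND 0)) OR 1) -> 1
  row 19 [10011]: ((NOT 1 AND (0 AND 1)) OR 1) -> 1
  row 20 [10100]: ((NOT 1 AND (1 AND 0)) OR 1) -> 1
  row 21 [10101]: ((NOT 1 AND (1 AND 1)) OR 1) -> 1
  row 22 [10110]: ((NOT 1 AND (1 AND 0)) OR 1) -> 1
  row 23 [10111]: ((NOT 1 AND (1 AND 1)) OR 1) -> 1
  row 24 [11000]: ((NOT 1 AND (0 AND 0)) OR 1) -> 1
  row 25 [11001]: ((NOT 1 AND (0 AND 1)) OR 1) -> 1
  row 26 [11010]: ((NOT 1 AND (0 AND 0)) OR 1) -> 1
  row 27 [11011]: ((NOT 1 AND (0 AND 1)) OR 1) -> 1
  row 28 [11100]: ((NOT 1 AND (1 AND 0)) OR 1) -> 1
  row 29 [11101]: ((NOT 1 AND (1 AND 1)) OR 1) -> 1
  row 30 [11110]: ((NOT 1 AND (1 AND 0)) OR 1) -> 1
  row 31 [11111]: ((NOT 1 AND (1 AND 1)) OR 1) -> 1
Full result column, 4 rows per line (a,b,c fixed per line; d,e runs 00..11 left to right):
  rows 0-3 [a,b,c=000]: 0000  = hex 0
  rows 4-7 [a,b,c=001]: 0101  = hex 5
  rows 8-11 [a,b,c=010]: 0000  = hex 0
  rows 12-15 [a,b,c=011]: 0101  = hex 5
  rows 16-19 [a,b,c=100]: 1111  = hex F
  rows 20-23 [a,b,c=101]: 1111  = hex F
  rows 24-27 [a,b,c=110]: 1111  = hex F
  rows 28-31 [a,b,c=111]: 1111  = hex F
Output column (row 0 .. row 31) = 00000101000001011111111111111111
Output column grouped in 4s = 0000 0101 0000 0101 1111 1111 1111 1111 = 0x0505FFFF
Convert to decimal digit by digit (value = value*16 + digit):
  0 -> 0
  0*16 + 5 = 5
  5*16 + 0 = 80
  80*16 + 5 = 1285
  1285*16 + 15 (F) = 20575
  20575*16 + 15 (F) = 329215
  329215*16 + 15 (F) = 5267455
  5267455*16 + 15 (F) = 84279295
Decimal = 84279295

84279295


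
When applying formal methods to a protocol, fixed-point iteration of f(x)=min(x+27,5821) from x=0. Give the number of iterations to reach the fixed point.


Step 1: x=0, cap=5821, increment=27
Step 2: x grows by 27 each step until capped at 5821; fixed point is x=5821
Step 3: iterations = ceil(5821/27) = 216

216


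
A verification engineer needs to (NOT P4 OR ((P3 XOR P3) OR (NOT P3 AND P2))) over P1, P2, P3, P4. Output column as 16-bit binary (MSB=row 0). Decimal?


Formula: (NOT P4 OR ((P3 XOR P3) OR (NOT P3 AND P2))) over P1, P2, P3, P4 (16 rows)
Evaluate each row (bits = P1,P2,P3,P4, MSB first):
  row 0 [0000]: (NOT 0 OR ((0 XOR 0) OR (NOT 0 AND 0))) -> 1
  row 1 [0001]: (NOT 1 OR ((0 XOR 0) OR (NOT 0 AND 0))) -> 0
  row 2 [0010]: (NOT 0 OR ((1 XOR 1) OR (NOT 1 AND 0))) -> 1
  row 3 [0011]: (NOT 1 OR ((1 XOR 1) OR (NOT 1 AND 0))) -> 0
  row 4 [0100]: (NOT 0 OR ((0 XOR 0) OR (NOT 0 AND 1))) -> 1
  row 5 [0101]: (NOT 1 OR ((0 XOR 0) OR (NOT 0 AND 1))) -> 1
  row 6 [0110]: (NOT 0 OR ((1 XOR 1) OR (NOT 1 AND 1))) -> 1
  row 7 [0111]: (NOT 1 OR ((1 XOR 1) OR (NOT 1 AND 1))) -> 0
  row 8 [1000]: (NOT 0 OR ((0 XOR 0) OR (NOT 0 AND 0))) -> 1
  row 9 [1001]: (NOT 1 OR ((0 XOR 0) OR (NOT 0 AND 0))) -> 0
  row 10 [1010]: (NOT 0 OR ((1 XOR 1) OR (NOT 1 AND 0))) -> 1
  row 11 [1011]: (NOT 1 OR ((1 XOR 1) OR (NOT 1 AND 0))) -> 0
  row 12 [1100]: (NOT 0 OR ((0 XOR 0) OR (NOT 0 AND 1))) -> 1
  row 13 [1101]: (NOT 1 OR ((0 XOR 0) OR (NOT 0 AND 1))) -> 1
  row 14 [1110]: (NOT 0 OR ((1 XOR 1) OR (NOT 1 AND 1))) -> 1
  row 15 [1111]: (NOT 1 OR ((1 XOR 1) OR (NOT 1 AND 1))) -> 0
Full result column, 4 rows per line (P1,P2 fixed per line; P3,P4 runs 00..11 left to right):
  rows 0-3 [P1,P2=00]: 1010  = hex A
  rows 4-7 [P1,P2=01]: 1110  = hex E
  rows 8-11 [P1,P2=10]: 1010  = hex A
  rows 12-15 [P1,P2=11]: 1110  = hex E
Output column (row 0 .. row 15) = 1010111010101110
Output column grouped in 4s = 1010 1110 1010 1110 = 0xAEAE
Convert to decimal digit by digit (value = value*16 + digit):
  A -> 10
  10*16 + 14 (E) = 174
  174*16 + 10 (A) = 2794
  2794*16 + 14 (E) = 44718
Decimal = 44718

44718


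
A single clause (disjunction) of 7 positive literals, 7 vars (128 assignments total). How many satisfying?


Step 1: Total=2^7=128
Step 2: Unsat when all 7 false: 2^0=1
Step 3: Sat=128-1=127

127


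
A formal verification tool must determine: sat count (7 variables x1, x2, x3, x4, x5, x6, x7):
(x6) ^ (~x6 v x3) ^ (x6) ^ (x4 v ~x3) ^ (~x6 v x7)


CNF with 5 clauses over 7 vars (128 assignments).
An assignment satisfies CNF iff every clause has >=1 true literal.
Check each row (bits = x1,x2,x3,x4,x5,x6,x7; clause T/F shown):
  row 0 [0000000]: clauses=FTFTT -> 0
  row 1 [0000001]: clauses=FTFTT -> 0
  row 2 [0000010]: clauses=TFTTF -> 0
  row 3 [0000011]: clauses=TFTTT -> 0
  row 4 [0000100]: clauses=FTFTT -> 0
  (every remaining row is evaluated the same way; all 128 results are listed next)
Full result column, 8 rows per line (x1,x2,x3,x4 fixed per line; x5,x6,x7 runs 000..111 left to right):
  rows 0-7 [x1,x2,x3,x4=0000]: 00000000  (ones: 0)
  rows 8-15 [x1,x2,x3,x4=0001]: 00000000  (ones: 0)
  rows 16-23 [x1,x2,x3,x4=0010]: 00000000  (ones: 0)
  rows 24-31 [x1,x2,x3,x4=0011]: 00010001  (ones: 2)
  rows 32-39 [x1,x2,x3,x4=0100]: 00000000  (ones: 0)
  rows 40-47 [x1,x2,x3,x4=0101]: 00000000  (ones: 0)
  rows 48-55 [x1,x2,x3,x4=0110]: 00000000  (ones: 0)
  rows 56-63 [x1,x2,x3,x4=0111]: 00010001  (ones: 2)
  rows 64-71 [x1,x2,x3,x4=1000]: 00000000  (ones: 0)
  rows 72-79 [x1,x2,x3,x4=1001]: 00000000  (ones: 0)
  rows 80-87 [x1,x2,x3,x4=1010]: 00000000  (ones: 0)
  rows 88-95 [x1,x2,x3,x4=1011]: 00010001  (ones: 2)
  rows 96-103 [x1,x2,x3,x4=1100]: 00000000  (ones: 0)
  rows 104-111 [x1,x2,x3,x4=1101]: 00000000  (ones: 0)
  rows 112-119 [x1,x2,x3,x4=1110]: 00000000  (ones: 0)
  rows 120-127 [x1,x2,x3,x4=1111]: 00010001  (ones: 2)
Satisfying assignments = 0+0+0+2+0+0+0+2+0+0+0+2+0+0+0+2 = 8

8
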